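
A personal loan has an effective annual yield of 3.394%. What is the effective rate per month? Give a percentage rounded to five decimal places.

0.27853%

The per-month rate i satisfies (1 + i)^12 = 1 + 0.03394.
i = 1.03394^(1/12) − 1 = 0.0027853 = 0.27853%.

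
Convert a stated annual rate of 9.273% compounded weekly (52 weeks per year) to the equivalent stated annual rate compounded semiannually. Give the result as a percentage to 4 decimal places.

EAR = (1 + 0.09273/52)^52 − 1 = 0.097075.
Solve (1 + r/2)^2 = 1.097075: r/2 = 1.097075^(1/2) − 1 = 0.047413, so r = 0.094827 = 9.4827%.

9.4827%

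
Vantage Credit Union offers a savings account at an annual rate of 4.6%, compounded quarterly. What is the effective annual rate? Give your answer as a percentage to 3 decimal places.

4.680%

EAR = (1 + 0.046/4)^4 − 1.
= (1 + 0.011500)^4 − 1 = 1.046800 − 1 = 4.680%.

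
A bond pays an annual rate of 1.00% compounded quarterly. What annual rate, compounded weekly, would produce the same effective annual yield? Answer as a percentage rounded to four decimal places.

0.9988%

EAR = (1 + 0.0100/4)^4 − 1 = 0.010038.
Solve (1 + r/52)^52 = 1.010038: r/52 = 1.010038^(1/52) − 1 = 0.000192, so r = 0.009988 = 0.9988%.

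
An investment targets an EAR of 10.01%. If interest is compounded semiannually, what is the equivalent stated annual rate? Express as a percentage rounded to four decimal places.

9.7713%

(1 + r/2)^2 − 1 = 0.1001, so 1 + r/2 = 1.1001^(1/2).
r/2 = 0.048857, so r = 0.097713 = 9.7713%.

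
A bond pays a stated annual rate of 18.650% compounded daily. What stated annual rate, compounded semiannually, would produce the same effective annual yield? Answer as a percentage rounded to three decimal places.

EAR = (1 + 0.18650/365)^365 − 1 = 0.204967.
Solve (1 + r/2)^2 = 1.204967: r/2 = 1.204967^(1/2) − 1 = 0.097710, so r = 0.195420 = 19.542%.

19.542%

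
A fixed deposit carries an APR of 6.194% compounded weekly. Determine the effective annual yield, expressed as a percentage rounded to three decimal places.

EAR = (1 + 0.06194/52)^52 − 1.
= (1 + 0.001191)^52 − 1 = 1.063859 − 1 = 6.386%.

6.386%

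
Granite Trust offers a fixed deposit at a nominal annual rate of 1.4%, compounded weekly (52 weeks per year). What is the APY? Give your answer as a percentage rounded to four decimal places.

EAR = (1 + 0.014/52)^52 − 1.
= (1 + 0.000269)^52 − 1 = 1.014097 − 1 = 1.4097%.

1.4097%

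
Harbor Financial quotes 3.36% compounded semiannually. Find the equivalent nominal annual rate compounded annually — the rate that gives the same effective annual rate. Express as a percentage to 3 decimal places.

EAR = (1 + 0.0336/2)^2 − 1 = 0.033882.
Compounded annually, the equivalent nominal rate is the EAR itself: 3.388%.

3.388%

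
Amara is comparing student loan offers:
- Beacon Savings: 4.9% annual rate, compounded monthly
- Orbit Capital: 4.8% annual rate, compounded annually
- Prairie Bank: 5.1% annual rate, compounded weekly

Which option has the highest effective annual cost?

Beacon Savings: (1 + 0.049/12)^12 − 1 = 5.012%
Orbit Capital: compounded annually, EAR = 4.800%
Prairie Bank: (1 + 0.051/52)^52 − 1 = 5.230%
The highest effective annual rate is Prairie Bank at 5.230%.

Prairie Bank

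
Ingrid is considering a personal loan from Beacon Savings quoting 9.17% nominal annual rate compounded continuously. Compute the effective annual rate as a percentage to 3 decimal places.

9.604%

With continuous compounding, EAR = e^0.0917 − 1.
e^0.0917 = 1.096036, so EAR = 0.096036 = 9.604%.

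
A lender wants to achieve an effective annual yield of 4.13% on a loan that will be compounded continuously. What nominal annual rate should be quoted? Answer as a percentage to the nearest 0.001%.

Continuous: nominal r satisfies e^r − 1 = 0.0413.
r = ln(1 + 0.0413) = ln(1.0413) = 0.040470 = 4.047%.

4.047%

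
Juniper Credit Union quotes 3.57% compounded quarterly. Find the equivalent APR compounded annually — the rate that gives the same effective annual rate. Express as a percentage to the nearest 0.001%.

EAR = (1 + 0.0357/4)^4 − 1 = 0.036181.
Compounded annually, the equivalent nominal rate is the EAR itself: 3.618%.

3.618%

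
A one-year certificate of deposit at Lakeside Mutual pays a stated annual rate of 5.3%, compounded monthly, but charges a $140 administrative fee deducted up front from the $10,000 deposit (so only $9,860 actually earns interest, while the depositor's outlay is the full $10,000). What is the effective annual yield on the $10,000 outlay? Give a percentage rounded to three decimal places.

Value after one year: 9,860 × (1 + 0.053/12)^12 = 9,860 × 1.054307 = $10,395.46.
Effective yield on the $10,000 outlay: 10,395.46 / 10,000 − 1 = 0.039546 = 3.955%.

3.955%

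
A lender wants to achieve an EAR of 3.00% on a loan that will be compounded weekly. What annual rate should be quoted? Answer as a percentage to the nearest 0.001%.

(1 + r/52)^52 − 1 = 0.0300, so 1 + r/52 = 1.0300^(1/52).
r/52 = 0.000569, so r = 0.029567 = 2.957%.

2.957%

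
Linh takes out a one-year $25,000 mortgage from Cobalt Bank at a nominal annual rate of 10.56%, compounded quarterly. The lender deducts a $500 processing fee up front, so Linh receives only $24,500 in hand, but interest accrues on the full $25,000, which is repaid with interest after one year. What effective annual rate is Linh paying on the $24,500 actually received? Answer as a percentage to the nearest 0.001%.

13.251%

Amount owed after one year: 25,000 × (1 + 0.1056/4)^4 = 25,000 × 1.109856 = $27,746.40.
Effective rate on net proceeds: 27,746.40 / 24,500 − 1 = 0.132506 = 13.251%.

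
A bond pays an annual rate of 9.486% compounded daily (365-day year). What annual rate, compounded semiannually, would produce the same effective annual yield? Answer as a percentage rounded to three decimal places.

9.713%

EAR = (1 + 0.09486/365)^365 − 1 = 0.099491.
Solve (1 + r/2)^2 = 1.099491: r/2 = 1.099491^(1/2) − 1 = 0.048566, so r = 0.097133 = 9.713%.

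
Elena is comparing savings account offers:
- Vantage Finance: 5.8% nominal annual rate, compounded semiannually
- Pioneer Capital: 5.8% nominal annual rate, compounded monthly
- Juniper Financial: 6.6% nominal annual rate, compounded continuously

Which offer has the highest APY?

Juniper Financial

Vantage Finance: (1 + 0.058/2)^2 − 1 = 5.884%
Pioneer Capital: (1 + 0.058/12)^12 − 1 = 5.957%
Juniper Financial: e^0.066 − 1 = 6.823%
The highest effective annual rate is Juniper Financial at 6.823%.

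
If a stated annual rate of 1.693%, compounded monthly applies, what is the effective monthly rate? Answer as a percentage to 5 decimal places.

0.14108%

With a nominal annual rate compounded monthly, the periodic rate is the nominal rate divided by 12.
i = 0.01693 / 12 = 0.0014108 = 0.14108%.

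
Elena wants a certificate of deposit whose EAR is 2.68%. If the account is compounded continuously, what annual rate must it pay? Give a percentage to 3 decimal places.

Continuous: nominal r satisfies e^r − 1 = 0.0268.
r = ln(1 + 0.0268) = ln(1.0268) = 0.026447 = 2.645%.

2.645%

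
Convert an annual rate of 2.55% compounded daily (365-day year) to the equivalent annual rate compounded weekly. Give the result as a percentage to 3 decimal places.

EAR = (1 + 0.0255/365)^365 − 1 = 0.025827.
Solve (1 + r/52)^52 = 1.025827: r/52 = 1.025827^(1/52) − 1 = 0.000490, so r = 0.025505 = 2.551%.

2.551%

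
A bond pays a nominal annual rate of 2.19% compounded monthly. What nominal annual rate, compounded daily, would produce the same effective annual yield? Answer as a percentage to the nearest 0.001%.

EAR = (1 + 0.0219/12)^12 − 1 = 0.022121.
Solve (1 + r/365)^365 = 1.022121: r/365 = 1.022121^(1/365) − 1 = 0.000060, so r = 0.021881 = 2.188%.

2.188%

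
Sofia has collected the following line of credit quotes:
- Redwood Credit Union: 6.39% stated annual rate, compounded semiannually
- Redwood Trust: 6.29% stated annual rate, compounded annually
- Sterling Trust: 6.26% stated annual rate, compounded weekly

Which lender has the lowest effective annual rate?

Redwood Credit Union: (1 + 0.0639/2)^2 − 1 = 6.492%
Redwood Trust: compounded annually, EAR = 6.290%
Sterling Trust: (1 + 0.0626/52)^52 − 1 = 6.456%
The lowest effective annual rate is Redwood Trust at 6.290%.

Redwood Trust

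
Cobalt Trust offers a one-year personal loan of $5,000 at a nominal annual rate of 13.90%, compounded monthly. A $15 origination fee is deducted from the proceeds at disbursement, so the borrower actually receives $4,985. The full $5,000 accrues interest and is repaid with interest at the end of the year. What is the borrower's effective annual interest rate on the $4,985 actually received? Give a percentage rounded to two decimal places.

Amount owed after one year: 5,000 × (1 + 0.1390/12)^12 = 5,000 × 1.148206 = $5,741.03.
Effective rate on net proceeds: 5,741.03 / 4,985 − 1 = 0.151661 = 15.17%.

15.17%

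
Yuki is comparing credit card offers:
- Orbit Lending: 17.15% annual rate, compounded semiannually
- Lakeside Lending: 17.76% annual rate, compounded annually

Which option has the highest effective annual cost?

Orbit Lending

Orbit Lending: (1 + 0.1715/2)^2 − 1 = 17.885%
Lakeside Lending: compounded annually, EAR = 17.760%
The highest effective annual rate is Orbit Lending at 17.885%.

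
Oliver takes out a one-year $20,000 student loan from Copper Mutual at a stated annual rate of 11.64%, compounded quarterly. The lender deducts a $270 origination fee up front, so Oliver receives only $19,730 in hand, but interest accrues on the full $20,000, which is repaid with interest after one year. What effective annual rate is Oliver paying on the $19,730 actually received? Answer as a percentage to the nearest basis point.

Amount owed after one year: 20,000 × (1 + 0.1164/4)^4 = 20,000 × 1.121580 = $22,431.60.
Effective rate on net proceeds: 22,431.60 / 19,730 − 1 = 0.136929 = 13.69%.

13.69%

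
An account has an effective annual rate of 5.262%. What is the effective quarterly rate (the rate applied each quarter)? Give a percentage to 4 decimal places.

The per-quarter rate i satisfies (1 + i)^4 = 1 + 0.05262.
i = 1.05262^(1/4) − 1 = 0.0129031 = 1.2903%.

1.2903%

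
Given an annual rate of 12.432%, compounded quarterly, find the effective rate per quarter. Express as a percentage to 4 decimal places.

3.1080%

With a nominal annual rate compounded quarterly, the periodic rate is the nominal rate divided by 4.
i = 0.12432 / 4 = 0.0310800 = 3.1080%.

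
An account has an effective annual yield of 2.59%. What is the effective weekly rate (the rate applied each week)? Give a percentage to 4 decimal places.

0.0492%

The per-week rate i satisfies (1 + i)^52 = 1 + 0.0259.
i = 1.0259^(1/52) − 1 = 0.0004919 = 0.0492%.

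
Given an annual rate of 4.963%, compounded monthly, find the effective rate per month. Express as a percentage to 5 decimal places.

With a nominal annual rate compounded monthly, the periodic rate is the nominal rate divided by 12.
i = 0.04963 / 12 = 0.0041358 = 0.41358%.

0.41358%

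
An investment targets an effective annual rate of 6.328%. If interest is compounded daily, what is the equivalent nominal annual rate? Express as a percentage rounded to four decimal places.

(1 + r/365)^365 − 1 = 0.06328, so 1 + r/365 = 1.06328^(1/365).
r/365 = 0.000168, so r = 0.061364 = 6.1364%.

6.1364%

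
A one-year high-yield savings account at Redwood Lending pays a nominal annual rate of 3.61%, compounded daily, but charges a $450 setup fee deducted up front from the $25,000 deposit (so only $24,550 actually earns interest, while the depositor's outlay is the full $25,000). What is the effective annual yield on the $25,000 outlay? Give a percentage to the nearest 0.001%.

1.810%

Value after one year: 24,550 × (1 + 0.0361/365)^365 = 24,550 × 1.036758 = $25,452.40.
Effective yield on the $25,000 outlay: 25,452.40 / 25,000 − 1 = 0.018096 = 1.810%.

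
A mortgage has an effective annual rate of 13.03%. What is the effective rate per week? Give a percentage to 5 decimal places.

0.23582%

The per-week rate i satisfies (1 + i)^52 = 1 + 0.1303.
i = 1.1303^(1/52) − 1 = 0.0023582 = 0.23582%.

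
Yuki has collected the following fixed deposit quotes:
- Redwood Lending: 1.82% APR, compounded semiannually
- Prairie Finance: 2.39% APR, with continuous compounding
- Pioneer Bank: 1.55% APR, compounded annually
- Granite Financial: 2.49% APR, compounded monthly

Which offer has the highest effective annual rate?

Redwood Lending: (1 + 0.0182/2)^2 − 1 = 1.828%
Prairie Finance: e^0.0239 − 1 = 2.419%
Pioneer Bank: compounded annually, EAR = 1.550%
Granite Financial: (1 + 0.0249/12)^12 − 1 = 2.519%
The highest effective annual rate is Granite Financial at 2.519%.

Granite Financial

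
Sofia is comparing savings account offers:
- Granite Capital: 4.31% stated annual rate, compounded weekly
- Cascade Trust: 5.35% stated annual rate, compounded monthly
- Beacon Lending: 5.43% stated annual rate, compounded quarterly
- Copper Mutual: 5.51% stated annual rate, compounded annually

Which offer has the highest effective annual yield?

Beacon Lending

Granite Capital: (1 + 0.0431/52)^52 − 1 = 4.402%
Cascade Trust: (1 + 0.0535/12)^12 − 1 = 5.483%
Beacon Lending: (1 + 0.0543/4)^4 − 1 = 5.542%
Copper Mutual: compounded annually, EAR = 5.510%
The highest effective annual rate is Beacon Lending at 5.542%.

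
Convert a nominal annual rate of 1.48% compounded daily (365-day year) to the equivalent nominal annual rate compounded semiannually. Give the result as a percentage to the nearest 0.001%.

EAR = (1 + 0.0148/365)^365 − 1 = 0.014910.
Solve (1 + r/2)^2 = 1.014910: r/2 = 1.014910^(1/2) − 1 = 0.007427, so r = 0.014855 = 1.485%.

1.485%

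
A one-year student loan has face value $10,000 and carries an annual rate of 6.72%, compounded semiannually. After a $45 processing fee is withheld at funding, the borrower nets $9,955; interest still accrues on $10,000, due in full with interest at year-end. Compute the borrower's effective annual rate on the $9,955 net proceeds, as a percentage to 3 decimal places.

7.316%

Amount owed after one year: 10,000 × (1 + 0.0672/2)^2 = 10,000 × 1.068329 = $10,683.29.
Effective rate on net proceeds: 10,683.29 / 9,955 − 1 = 0.073158 = 7.316%.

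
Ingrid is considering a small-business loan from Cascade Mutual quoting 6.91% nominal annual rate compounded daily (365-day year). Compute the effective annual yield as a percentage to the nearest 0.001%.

7.154%

EAR = (1 + 0.0691/365)^365 − 1.
= (1 + 0.000189)^365 − 1 = 1.071536 − 1 = 7.154%.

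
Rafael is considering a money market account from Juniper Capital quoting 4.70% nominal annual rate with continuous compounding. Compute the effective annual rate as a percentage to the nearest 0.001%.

With continuous compounding, EAR = e^0.0470 − 1.
e^0.0470 = 1.048122, so EAR = 0.048122 = 4.812%.

4.812%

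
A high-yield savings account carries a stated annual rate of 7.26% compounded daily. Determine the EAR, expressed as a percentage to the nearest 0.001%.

EAR = (1 + 0.0726/365)^365 − 1.
= 1.075293 − 1 = 7.529%.

7.529%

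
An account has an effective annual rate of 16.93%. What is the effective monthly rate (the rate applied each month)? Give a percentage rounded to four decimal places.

The per-month rate i satisfies (1 + i)^12 = 1 + 0.1693.
i = 1.1693^(1/12) − 1 = 0.0131191 = 1.3119%.

1.3119%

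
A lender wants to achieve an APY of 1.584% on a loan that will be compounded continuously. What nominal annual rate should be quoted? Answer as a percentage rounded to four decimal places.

Continuous: nominal r satisfies e^r − 1 = 0.01584.
r = ln(1 + 0.01584) = ln(1.01584) = 0.015716 = 1.5716%.

1.5716%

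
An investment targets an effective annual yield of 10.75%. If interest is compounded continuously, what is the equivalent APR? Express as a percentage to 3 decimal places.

Continuous: nominal r satisfies e^r − 1 = 0.1075.
r = ln(1 + 0.1075) = ln(1.1075) = 0.102105 = 10.211%.

10.211%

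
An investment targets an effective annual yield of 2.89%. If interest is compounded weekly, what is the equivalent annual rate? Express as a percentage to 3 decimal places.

(1 + r/52)^52 − 1 = 0.0289, so 1 + r/52 = 1.0289^(1/52).
r/52 = 0.000548, so r = 0.028498 = 2.850%.

2.850%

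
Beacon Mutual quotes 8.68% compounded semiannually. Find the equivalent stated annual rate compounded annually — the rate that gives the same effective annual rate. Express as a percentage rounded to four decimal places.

EAR = (1 + 0.0868/2)^2 − 1 = 0.088684.
Compounded annually, the equivalent nominal rate is the EAR itself: 8.8684%.

8.8684%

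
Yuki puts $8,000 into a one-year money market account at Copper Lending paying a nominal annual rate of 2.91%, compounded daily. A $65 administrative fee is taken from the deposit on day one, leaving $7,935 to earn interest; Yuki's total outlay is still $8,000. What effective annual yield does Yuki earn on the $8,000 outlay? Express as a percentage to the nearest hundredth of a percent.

Value after one year: 7,935 × (1 + 0.0291/365)^365 = 7,935 × 1.029526 = $8,169.29.
Effective yield on the $8,000 outlay: 8,169.29 / 8,000 − 1 = 0.021161 = 2.12%.

2.12%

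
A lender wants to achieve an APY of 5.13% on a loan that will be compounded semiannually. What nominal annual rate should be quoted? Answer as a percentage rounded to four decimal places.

5.0658%

(1 + r/2)^2 − 1 = 0.0513, so 1 + r/2 = 1.0513^(1/2).
r/2 = 0.025329, so r = 0.050658 = 5.0658%.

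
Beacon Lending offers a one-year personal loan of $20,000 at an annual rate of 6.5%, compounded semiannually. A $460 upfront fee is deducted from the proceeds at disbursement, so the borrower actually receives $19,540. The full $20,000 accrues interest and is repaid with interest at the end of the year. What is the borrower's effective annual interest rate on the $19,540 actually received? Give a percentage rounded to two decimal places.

9.12%

Amount owed after one year: 20,000 × (1 + 0.065/2)^2 = 20,000 × 1.066056 = $21,321.12.
Effective rate on net proceeds: 21,321.12 / 19,540 − 1 = 0.091153 = 9.12%.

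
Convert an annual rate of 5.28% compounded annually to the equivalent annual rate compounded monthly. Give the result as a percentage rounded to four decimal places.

Compounded annually, EAR = nominal = 0.052800.
Solve (1 + r/12)^12 = 1.052800: r/12 = 1.052800^(1/12) − 1 = 0.004297, so r = 0.051564 = 5.1564%.

5.1564%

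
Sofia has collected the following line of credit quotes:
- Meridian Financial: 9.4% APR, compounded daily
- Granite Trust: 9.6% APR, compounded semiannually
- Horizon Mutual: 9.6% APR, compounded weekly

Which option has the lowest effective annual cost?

Granite Trust

Meridian Financial: (1 + 0.094/365)^365 − 1 = 9.855%
Granite Trust: (1 + 0.096/2)^2 − 1 = 9.830%
Horizon Mutual: (1 + 0.096/52)^52 − 1 = 10.066%
The lowest effective annual rate is Granite Trust at 9.830%.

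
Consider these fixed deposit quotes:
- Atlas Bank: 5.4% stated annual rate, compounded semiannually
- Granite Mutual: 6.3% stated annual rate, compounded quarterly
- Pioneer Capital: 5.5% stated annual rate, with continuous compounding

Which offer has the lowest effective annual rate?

Atlas Bank

Atlas Bank: (1 + 0.054/2)^2 − 1 = 5.473%
Granite Mutual: (1 + 0.063/4)^4 − 1 = 6.450%
Pioneer Capital: e^0.055 − 1 = 5.654%
The lowest effective annual rate is Atlas Bank at 5.473%.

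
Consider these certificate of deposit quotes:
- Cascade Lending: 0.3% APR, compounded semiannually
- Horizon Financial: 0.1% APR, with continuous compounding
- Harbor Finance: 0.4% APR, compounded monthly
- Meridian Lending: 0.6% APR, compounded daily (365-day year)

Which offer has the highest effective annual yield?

Meridian Lending

Cascade Lending: (1 + 0.003/2)^2 − 1 = 0.300%
Horizon Financial: e^0.001 − 1 = 0.100%
Harbor Finance: (1 + 0.004/12)^12 − 1 = 0.401%
Meridian Lending: (1 + 0.006/365)^365 − 1 = 0.602%
The highest effective annual rate is Meridian Lending at 0.602%.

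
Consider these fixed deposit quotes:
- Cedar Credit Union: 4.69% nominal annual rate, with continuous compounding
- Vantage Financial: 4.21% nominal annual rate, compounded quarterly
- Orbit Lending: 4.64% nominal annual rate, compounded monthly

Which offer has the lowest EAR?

Cedar Credit Union: e^0.0469 − 1 = 4.802%
Vantage Financial: (1 + 0.0421/4)^4 − 1 = 4.277%
Orbit Lending: (1 + 0.0464/12)^12 − 1 = 4.740%
The lowest effective annual rate is Vantage Financial at 4.277%.

Vantage Financial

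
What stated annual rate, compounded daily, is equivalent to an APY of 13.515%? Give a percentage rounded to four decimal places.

(1 + r/365)^365 − 1 = 0.13515, so 1 + r/365 = 1.13515^(1/365).
r/365 = 0.000347, so r = 0.126787 = 12.6787%.

12.6787%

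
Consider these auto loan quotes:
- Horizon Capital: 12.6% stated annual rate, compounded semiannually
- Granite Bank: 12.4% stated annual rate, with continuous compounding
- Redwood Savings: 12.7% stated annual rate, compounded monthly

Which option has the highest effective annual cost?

Redwood Savings

Horizon Capital: (1 + 0.126/2)^2 − 1 = 12.997%
Granite Bank: e^0.124 − 1 = 13.202%
Redwood Savings: (1 + 0.127/12)^12 − 1 = 13.466%
The highest effective annual rate is Redwood Savings at 13.466%.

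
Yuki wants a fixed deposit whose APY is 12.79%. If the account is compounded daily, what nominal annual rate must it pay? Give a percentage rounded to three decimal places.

12.038%

(1 + r/365)^365 − 1 = 0.1279, so 1 + r/365 = 1.1279^(1/365).
r/365 = 0.000330, so r = 0.120377 = 12.038%.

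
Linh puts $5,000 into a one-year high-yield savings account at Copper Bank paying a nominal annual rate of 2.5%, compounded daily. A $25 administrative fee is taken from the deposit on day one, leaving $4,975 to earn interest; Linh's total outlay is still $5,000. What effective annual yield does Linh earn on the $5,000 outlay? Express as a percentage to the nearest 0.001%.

2.019%

Value after one year: 4,975 × (1 + 0.025/365)^365 = 4,975 × 1.025314 = $5,100.94.
Effective yield on the $5,000 outlay: 5,100.94 / 5,000 − 1 = 0.020188 = 2.019%.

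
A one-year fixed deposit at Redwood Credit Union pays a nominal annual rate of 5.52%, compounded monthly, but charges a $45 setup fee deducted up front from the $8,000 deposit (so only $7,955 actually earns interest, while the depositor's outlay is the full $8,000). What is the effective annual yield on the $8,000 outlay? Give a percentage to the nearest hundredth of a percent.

5.07%

Value after one year: 7,955 × (1 + 0.0552/12)^12 = 7,955 × 1.056618 = $8,405.40.
Effective yield on the $8,000 outlay: 8,405.40 / 8,000 − 1 = 0.050675 = 5.07%.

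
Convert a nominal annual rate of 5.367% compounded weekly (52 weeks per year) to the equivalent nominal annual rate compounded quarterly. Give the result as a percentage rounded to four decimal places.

EAR = (1 + 0.05367/52)^52 − 1 = 0.055107.
Solve (1 + r/4)^4 = 1.055107: r/4 = 1.055107^(1/4) − 1 = 0.013501, so r = 0.054004 = 5.4004%.

5.4004%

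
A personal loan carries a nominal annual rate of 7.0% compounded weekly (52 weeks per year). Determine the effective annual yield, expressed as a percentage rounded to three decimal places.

EAR = (1 + 0.070/52)^52 − 1.
= (1 + 0.001346)^52 − 1 = 1.072458 − 1 = 7.246%.

7.246%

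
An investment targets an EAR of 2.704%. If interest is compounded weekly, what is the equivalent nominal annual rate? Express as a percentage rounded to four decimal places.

2.6688%

(1 + r/52)^52 − 1 = 0.02704, so 1 + r/52 = 1.02704^(1/52).
r/52 = 0.000513, so r = 0.026688 = 2.6688%.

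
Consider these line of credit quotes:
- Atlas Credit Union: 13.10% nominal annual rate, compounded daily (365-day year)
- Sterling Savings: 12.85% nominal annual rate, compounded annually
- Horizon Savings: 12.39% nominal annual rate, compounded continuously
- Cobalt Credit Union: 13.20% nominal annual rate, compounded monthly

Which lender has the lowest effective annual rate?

Atlas Credit Union: (1 + 0.1310/365)^365 − 1 = 13.994%
Sterling Savings: compounded annually, EAR = 12.850%
Horizon Savings: e^0.1239 − 1 = 13.190%
Cobalt Credit Union: (1 + 0.1320/12)^12 − 1 = 14.029%
The lowest effective annual rate is Sterling Savings at 12.850%.

Sterling Savings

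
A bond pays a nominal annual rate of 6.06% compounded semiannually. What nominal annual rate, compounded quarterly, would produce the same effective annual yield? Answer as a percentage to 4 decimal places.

EAR = (1 + 0.0606/2)^2 − 1 = 0.061518.
Solve (1 + r/4)^4 = 1.061518: r/4 = 1.061518^(1/4) − 1 = 0.015037, so r = 0.060148 = 6.0148%.

6.0148%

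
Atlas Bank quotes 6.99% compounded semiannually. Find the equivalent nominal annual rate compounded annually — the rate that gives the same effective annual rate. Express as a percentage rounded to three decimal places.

7.112%

EAR = (1 + 0.0699/2)^2 − 1 = 0.071122.
Compounded annually, the equivalent nominal rate is the EAR itself: 7.112%.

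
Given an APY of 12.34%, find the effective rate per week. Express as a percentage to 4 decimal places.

0.2240%

The per-week rate i satisfies (1 + i)^52 = 1 + 0.1234.
i = 1.1234^(1/52) − 1 = 0.0022402 = 0.2240%.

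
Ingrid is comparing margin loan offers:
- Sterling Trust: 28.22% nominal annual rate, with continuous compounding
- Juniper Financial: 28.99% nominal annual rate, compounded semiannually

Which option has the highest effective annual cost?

Sterling Trust

Sterling Trust: e^0.2822 − 1 = 32.604%
Juniper Financial: (1 + 0.2899/2)^2 − 1 = 31.091%
The highest effective annual rate is Sterling Trust at 32.604%.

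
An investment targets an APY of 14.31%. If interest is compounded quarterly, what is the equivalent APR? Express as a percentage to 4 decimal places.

13.6005%

(1 + r/4)^4 − 1 = 0.1431, so 1 + r/4 = 1.1431^(1/4).
r/4 = 0.034001, so r = 0.136005 = 13.6005%.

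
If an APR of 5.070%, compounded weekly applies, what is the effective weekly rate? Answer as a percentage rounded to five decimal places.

With a nominal annual rate compounded weekly, the periodic rate is the nominal rate divided by 52.
i = 0.05070 / 52 = 0.0009750 = 0.09750%.

0.09750%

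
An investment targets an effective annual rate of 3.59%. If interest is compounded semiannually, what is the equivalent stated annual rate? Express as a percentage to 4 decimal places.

(1 + r/2)^2 − 1 = 0.0359, so 1 + r/2 = 1.0359^(1/2).
r/2 = 0.017792, so r = 0.035583 = 3.5583%.

3.5583%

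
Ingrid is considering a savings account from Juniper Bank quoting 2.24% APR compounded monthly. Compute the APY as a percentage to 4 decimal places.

EAR = (1 + 0.0224/12)^12 − 1.
= 1.022631 − 1 = 2.2631%.

2.2631%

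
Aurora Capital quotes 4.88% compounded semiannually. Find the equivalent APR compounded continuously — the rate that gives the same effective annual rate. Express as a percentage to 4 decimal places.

EAR = (1 + 0.0488/2)^2 − 1 = 0.049395.
Equivalent continuous rate: r = ln(1 + 0.049395) = 0.048214 = 4.8214%.

4.8214%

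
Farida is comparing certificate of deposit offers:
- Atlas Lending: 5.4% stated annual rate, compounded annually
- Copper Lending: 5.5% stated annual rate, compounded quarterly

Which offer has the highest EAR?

Copper Lending

Atlas Lending: compounded annually, EAR = 5.400%
Copper Lending: (1 + 0.055/4)^4 − 1 = 5.614%
The highest effective annual rate is Copper Lending at 5.614%.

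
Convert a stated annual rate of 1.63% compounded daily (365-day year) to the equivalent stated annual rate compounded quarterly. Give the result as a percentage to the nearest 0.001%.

1.633%

EAR = (1 + 0.0163/365)^365 − 1 = 0.016433.
Solve (1 + r/4)^4 = 1.016433: r/4 = 1.016433^(1/4) − 1 = 0.004083, so r = 0.016333 = 1.633%.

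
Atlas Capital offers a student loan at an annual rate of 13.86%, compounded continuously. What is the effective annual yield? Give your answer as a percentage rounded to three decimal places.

With continuous compounding, EAR = e^0.1386 − 1.
e^0.1386 = 1.148665, so EAR = 0.148665 = 14.866%.

14.866%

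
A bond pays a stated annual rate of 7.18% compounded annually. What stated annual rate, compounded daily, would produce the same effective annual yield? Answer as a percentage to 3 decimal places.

6.935%

Compounded annually, EAR = nominal = 0.071800.
Solve (1 + r/365)^365 = 1.071800: r/365 = 1.071800^(1/365) − 1 = 0.000190, so r = 0.069346 = 6.935%.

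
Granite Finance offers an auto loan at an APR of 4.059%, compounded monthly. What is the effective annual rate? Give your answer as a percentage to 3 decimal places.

4.135%

EAR = (1 + 0.04059/12)^12 − 1.
= (1 + 0.003383)^12 − 1 = 1.041354 − 1 = 4.135%.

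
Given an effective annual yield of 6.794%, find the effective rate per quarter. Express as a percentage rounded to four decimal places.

The per-quarter rate i satisfies (1 + i)^4 = 1 + 0.06794.
i = 1.06794^(1/4) − 1 = 0.0165687 = 1.6569%.

1.6569%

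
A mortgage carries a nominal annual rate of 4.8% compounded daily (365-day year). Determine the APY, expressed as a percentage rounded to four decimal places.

EAR = (1 + 0.048/365)^365 − 1.
= 1.049167 − 1 = 4.9167%.

4.9167%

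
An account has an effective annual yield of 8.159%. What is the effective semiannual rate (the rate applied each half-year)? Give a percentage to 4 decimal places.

3.9995%

The per-half-year rate i satisfies (1 + i)^2 = 1 + 0.08159.
i = 1.08159^(1/2) − 1 = 0.0399952 = 3.9995%.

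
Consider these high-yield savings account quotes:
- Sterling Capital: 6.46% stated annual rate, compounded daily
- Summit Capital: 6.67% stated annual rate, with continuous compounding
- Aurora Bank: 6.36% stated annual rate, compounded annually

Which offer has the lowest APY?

Sterling Capital: (1 + 0.0646/365)^365 − 1 = 6.673%
Summit Capital: e^0.0667 − 1 = 6.897%
Aurora Bank: compounded annually, EAR = 6.360%
The lowest effective annual rate is Aurora Bank at 6.360%.

Aurora Bank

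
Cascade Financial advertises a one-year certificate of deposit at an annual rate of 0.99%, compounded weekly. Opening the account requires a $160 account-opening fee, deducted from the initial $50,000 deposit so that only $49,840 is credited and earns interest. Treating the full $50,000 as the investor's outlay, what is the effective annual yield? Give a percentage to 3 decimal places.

Value after one year: 49,840 × (1 + 0.0099/52)^52 = 49,840 × 1.009948 = $50,335.82.
Effective yield on the $50,000 outlay: 50,335.82 / 50,000 − 1 = 0.006716 = 0.672%.

0.672%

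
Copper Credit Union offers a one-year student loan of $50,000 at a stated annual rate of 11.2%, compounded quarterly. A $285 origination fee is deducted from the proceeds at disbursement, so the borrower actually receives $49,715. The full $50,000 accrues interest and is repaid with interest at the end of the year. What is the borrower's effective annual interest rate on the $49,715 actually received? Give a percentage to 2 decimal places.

12.32%

Amount owed after one year: 50,000 × (1 + 0.112/4)^4 = 50,000 × 1.116792 = $55,839.62.
Effective rate on net proceeds: 55,839.62 / 49,715 − 1 = 0.123195 = 12.32%.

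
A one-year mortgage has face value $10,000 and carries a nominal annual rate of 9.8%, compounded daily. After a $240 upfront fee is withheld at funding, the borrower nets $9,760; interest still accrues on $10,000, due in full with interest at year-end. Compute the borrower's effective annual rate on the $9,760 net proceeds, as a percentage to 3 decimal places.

13.007%

Amount owed after one year: 10,000 × (1 + 0.098/365)^365 = 10,000 × 1.102948 = $11,029.48.
Effective rate on net proceeds: 11,029.48 / 9,760 − 1 = 0.130070 = 13.007%.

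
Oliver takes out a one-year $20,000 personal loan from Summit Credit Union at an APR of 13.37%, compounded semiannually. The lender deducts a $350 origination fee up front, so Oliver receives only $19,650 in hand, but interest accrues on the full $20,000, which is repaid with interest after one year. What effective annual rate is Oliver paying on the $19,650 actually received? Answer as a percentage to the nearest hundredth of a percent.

Amount owed after one year: 20,000 × (1 + 0.1337/2)^2 = 20,000 × 1.138169 = $22,763.38.
Effective rate on net proceeds: 22,763.38 / 19,650 − 1 = 0.158442 = 15.84%.

15.84%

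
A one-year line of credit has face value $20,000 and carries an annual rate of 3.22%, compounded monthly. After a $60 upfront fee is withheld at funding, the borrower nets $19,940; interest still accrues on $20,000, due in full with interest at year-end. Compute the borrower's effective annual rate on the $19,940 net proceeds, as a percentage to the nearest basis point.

Amount owed after one year: 20,000 × (1 + 0.0322/12)^12 = 20,000 × 1.032679 = $20,653.59.
Effective rate on net proceeds: 20,653.59 / 19,940 − 1 = 0.035787 = 3.58%.

3.58%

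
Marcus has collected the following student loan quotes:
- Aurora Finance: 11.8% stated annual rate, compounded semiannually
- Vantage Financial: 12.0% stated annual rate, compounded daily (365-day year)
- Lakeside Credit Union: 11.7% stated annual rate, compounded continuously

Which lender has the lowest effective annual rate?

Aurora Finance: (1 + 0.118/2)^2 − 1 = 12.148%
Vantage Financial: (1 + 0.120/365)^365 − 1 = 12.747%
Lakeside Credit Union: e^0.117 − 1 = 12.412%
The lowest effective annual rate is Aurora Finance at 12.148%.

Aurora Finance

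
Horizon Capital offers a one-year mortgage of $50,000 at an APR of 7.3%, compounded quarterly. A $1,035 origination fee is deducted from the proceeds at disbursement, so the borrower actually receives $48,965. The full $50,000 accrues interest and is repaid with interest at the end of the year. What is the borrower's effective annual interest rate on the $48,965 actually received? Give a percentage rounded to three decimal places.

9.775%

Amount owed after one year: 50,000 × (1 + 0.073/4)^4 = 50,000 × 1.075023 = $53,751.14.
Effective rate on net proceeds: 53,751.14 / 48,965 − 1 = 0.097746 = 9.775%.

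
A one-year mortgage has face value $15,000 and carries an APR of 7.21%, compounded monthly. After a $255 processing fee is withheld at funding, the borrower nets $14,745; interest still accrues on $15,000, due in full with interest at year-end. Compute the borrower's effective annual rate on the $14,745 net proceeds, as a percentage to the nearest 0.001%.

9.311%

Amount owed after one year: 15,000 × (1 + 0.0721/12)^12 = 15,000 × 1.074531 = $16,117.96.
Effective rate on net proceeds: 16,117.96 / 14,745 − 1 = 0.093114 = 9.311%.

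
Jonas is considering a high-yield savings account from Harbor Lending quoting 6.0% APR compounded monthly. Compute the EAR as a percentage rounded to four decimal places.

6.1678%

EAR = (1 + 0.060/12)^12 − 1.
= (1 + 0.005000)^12 − 1 = 1.061678 − 1 = 6.1678%.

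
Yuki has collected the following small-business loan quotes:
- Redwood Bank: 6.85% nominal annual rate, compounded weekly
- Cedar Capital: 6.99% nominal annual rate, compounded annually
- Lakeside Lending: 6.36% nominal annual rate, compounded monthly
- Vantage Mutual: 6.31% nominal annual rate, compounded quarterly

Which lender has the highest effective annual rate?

Redwood Bank

Redwood Bank: (1 + 0.0685/52)^52 − 1 = 7.085%
Cedar Capital: compounded annually, EAR = 6.990%
Lakeside Lending: (1 + 0.0636/12)^12 − 1 = 6.549%
Vantage Mutual: (1 + 0.0631/4)^4 − 1 = 6.461%
The highest effective annual rate is Redwood Bank at 7.085%.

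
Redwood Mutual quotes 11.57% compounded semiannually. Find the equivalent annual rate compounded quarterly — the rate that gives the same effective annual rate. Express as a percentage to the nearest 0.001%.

EAR = (1 + 0.1157/2)^2 − 1 = 0.119047.
Solve (1 + r/4)^4 = 1.119047: r/4 = 1.119047^(1/4) − 1 = 0.028518, so r = 0.114073 = 11.407%.

11.407%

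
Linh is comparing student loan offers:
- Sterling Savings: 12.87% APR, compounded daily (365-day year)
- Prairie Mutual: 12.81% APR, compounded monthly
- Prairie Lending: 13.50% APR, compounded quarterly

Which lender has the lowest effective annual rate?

Prairie Mutual

Sterling Savings: (1 + 0.1287/365)^365 − 1 = 13.732%
Prairie Mutual: (1 + 0.1281/12)^12 − 1 = 13.590%
Prairie Lending: (1 + 0.1350/4)^4 − 1 = 14.199%
The lowest effective annual rate is Prairie Mutual at 13.590%.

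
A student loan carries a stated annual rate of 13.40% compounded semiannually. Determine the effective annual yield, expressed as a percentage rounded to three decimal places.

EAR = (1 + 0.1340/2)^2 − 1.
= 1.138489 − 1 = 13.849%.

13.849%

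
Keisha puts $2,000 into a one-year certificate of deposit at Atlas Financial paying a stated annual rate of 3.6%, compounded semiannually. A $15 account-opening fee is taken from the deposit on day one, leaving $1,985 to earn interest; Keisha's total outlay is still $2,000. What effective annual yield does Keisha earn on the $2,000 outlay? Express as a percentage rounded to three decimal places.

Value after one year: 1,985 × (1 + 0.036/2)^2 = 1,985 × 1.036324 = $2,057.10.
Effective yield on the $2,000 outlay: 2,057.10 / 2,000 − 1 = 0.028552 = 2.855%.

2.855%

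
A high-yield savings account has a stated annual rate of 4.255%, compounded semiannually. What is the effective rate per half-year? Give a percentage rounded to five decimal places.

With a nominal annual rate compounded semiannually, the periodic rate is the nominal rate divided by 2.
i = 0.04255 / 2 = 0.0212750 = 2.12750%.

2.12750%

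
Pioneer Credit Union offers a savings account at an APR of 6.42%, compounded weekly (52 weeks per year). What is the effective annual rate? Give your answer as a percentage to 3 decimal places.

EAR = (1 + 0.0642/52)^52 − 1.
= (1 + 0.001235)^52 − 1 = 1.066263 − 1 = 6.626%.

6.626%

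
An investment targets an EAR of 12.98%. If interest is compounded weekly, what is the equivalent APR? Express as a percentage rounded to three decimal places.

(1 + r/52)^52 − 1 = 0.1298, so 1 + r/52 = 1.1298^(1/52).
r/52 = 0.002350, so r = 0.122184 = 12.218%.

12.218%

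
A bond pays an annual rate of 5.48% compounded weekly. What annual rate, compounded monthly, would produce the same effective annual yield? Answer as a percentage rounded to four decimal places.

EAR = (1 + 0.0548/52)^52 − 1 = 0.056299.
Solve (1 + r/12)^12 = 1.056299: r/12 = 1.056299^(1/12) − 1 = 0.004575, so r = 0.054896 = 5.4896%.

5.4896%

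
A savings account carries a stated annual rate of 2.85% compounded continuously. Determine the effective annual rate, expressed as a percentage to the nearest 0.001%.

2.891%

With continuous compounding, EAR = e^0.0285 − 1.
e^0.0285 = 1.028910, so EAR = 0.028910 = 2.891%.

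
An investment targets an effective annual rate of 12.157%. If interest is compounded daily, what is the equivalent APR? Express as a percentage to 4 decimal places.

(1 + r/365)^365 − 1 = 0.12157, so 1 + r/365 = 1.12157^(1/365).
r/365 = 0.000314, so r = 0.114748 = 11.4748%.

11.4748%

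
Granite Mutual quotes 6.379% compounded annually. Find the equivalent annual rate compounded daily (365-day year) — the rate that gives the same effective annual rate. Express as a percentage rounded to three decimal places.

Compounded annually, EAR = nominal = 0.063790.
Solve (1 + r/365)^365 = 1.063790: r/365 = 1.063790^(1/365) − 1 = 0.000169, so r = 0.061843 = 6.184%.

6.184%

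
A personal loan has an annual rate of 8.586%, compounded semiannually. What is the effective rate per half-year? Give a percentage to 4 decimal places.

4.2930%

With a nominal annual rate compounded semiannually, the periodic rate is the nominal rate divided by 2.
i = 0.08586 / 2 = 0.0429300 = 4.2930%.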